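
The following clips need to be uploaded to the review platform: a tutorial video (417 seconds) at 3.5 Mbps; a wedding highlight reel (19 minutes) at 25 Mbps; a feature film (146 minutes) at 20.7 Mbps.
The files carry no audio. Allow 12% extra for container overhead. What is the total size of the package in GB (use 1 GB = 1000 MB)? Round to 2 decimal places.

tutorial video: 3.500 Mbps × 417 s × 1.12 = 1634.6 Mb
wedding highlight reel: 25.000 Mbps × 1140 s × 1.12 = 31920.0 Mb
feature film: 20.700 Mbps × 8760 s × 1.12 = 203091.8 Mb
Total: 236646.5 Mb = 29580.8 MB.
= 29.58 GB.

29.58 GB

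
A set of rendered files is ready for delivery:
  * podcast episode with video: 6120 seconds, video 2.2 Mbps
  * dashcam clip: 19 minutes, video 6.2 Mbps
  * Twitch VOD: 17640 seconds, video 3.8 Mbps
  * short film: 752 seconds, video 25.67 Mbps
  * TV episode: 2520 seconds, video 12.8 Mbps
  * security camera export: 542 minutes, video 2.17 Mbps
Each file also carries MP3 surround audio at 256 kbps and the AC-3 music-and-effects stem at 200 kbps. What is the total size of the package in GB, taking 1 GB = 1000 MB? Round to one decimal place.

29.7 GB

Audio total: 256 + 200 = 456 kbps = 0.456 Mbps.
podcast episode with video: 2.656 Mbps × 6120 s = 16254.7 Mb
dashcam clip: 6.656 Mbps × 1140 s = 7587.8 Mb
Twitch VOD: 4.256 Mbps × 17640 s = 75075.8 Mb
short film: 26.126 Mbps × 752 s = 19646.8 Mb
TV episode: 13.256 Mbps × 2520 s = 33405.1 Mb
security camera export: 2.626 Mbps × 32520 s = 85397.5 Mb
Total: 237367.8 Mb = 29671.0 MB.
= 29.67 GB.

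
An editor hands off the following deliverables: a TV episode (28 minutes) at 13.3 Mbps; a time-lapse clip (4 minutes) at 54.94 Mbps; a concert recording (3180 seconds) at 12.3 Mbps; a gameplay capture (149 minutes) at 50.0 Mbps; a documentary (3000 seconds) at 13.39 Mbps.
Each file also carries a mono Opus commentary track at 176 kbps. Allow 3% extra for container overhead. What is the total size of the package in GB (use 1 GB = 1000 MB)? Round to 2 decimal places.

72.72 GB

Audio: 176 kbps = 0.176 Mbps.
TV episode: 13.476 Mbps × 1680 s × 1.03 = 23318.9 Mb
time-lapse clip: 55.116 Mbps × 240 s × 1.03 = 13624.7 Mb
concert recording: 12.476 Mbps × 3180 s × 1.03 = 40863.9 Mb
gameplay capture: 50.176 Mbps × 8940 s × 1.03 = 462030.6 Mb
documentary: 13.566 Mbps × 3000 s × 1.03 = 41918.9 Mb
Total: 581757.0 Mb = 72719.6 MB.
= 72.72 GB.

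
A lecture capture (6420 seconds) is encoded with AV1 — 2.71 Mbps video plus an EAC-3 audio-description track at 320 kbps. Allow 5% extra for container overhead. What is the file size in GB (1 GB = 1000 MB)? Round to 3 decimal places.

Audio: 320 kbps = 0.320 Mbps.
Total bitrate: 2.71 + 0.320 = 3.030 Mbps.
Stream data: 3.030 Mbps × 6420 s = 19452.6 Mb.
With 5% container overhead: ×1.05.
20,425 Mb ÷ 8 = 2,553 MB → 2.553 GB.

2.553 GB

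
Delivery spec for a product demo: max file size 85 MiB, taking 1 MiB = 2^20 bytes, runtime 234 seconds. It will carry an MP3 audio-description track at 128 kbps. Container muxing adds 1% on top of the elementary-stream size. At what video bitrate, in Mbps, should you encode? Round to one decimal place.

2.9 Mbps

Budget: 85 MiB = 713.0 Mb.
Stream payload after overhead: 713.0 / 1.01 = 706.0 Mb.
Total bitrate budget: 706.0 Mb / 234 s = 3.017 Mbps.
Audio: 128 kbps = 0.128 Mbps.
Video: 3.017 − 0.128 = 2.889 Mbps.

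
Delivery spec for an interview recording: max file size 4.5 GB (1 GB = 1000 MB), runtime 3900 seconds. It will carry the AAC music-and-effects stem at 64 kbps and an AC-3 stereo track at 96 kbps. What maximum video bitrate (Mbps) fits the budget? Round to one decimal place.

9.1 Mbps

Budget: 4.5 GB = 36000.0 Mb.
Total bitrate budget: 36000.0 Mb / 3900 s = 9.231 Mbps.
Audio total: 64 + 96 = 160 kbps = 0.160 Mbps.
Video: 9.231 − 0.160 = 9.071 Mbps.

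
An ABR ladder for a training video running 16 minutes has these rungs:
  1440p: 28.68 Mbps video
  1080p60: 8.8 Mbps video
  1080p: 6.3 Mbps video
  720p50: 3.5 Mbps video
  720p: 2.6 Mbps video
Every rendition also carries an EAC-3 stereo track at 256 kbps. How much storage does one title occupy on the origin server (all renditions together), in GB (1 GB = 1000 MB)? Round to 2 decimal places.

6.14 GB

16 min = 960 s
Audio: 256 kbps = 0.256 Mbps.
Sum of rendition bitrates: (28.68+0.256) + (8.8+0.256) + (6.3+0.256) + (3.5+0.256) + (2.6+0.256) = 51.160 Mbps.
× 960 s = 49,114 Mb = 6,139 MB = 6.139 GB.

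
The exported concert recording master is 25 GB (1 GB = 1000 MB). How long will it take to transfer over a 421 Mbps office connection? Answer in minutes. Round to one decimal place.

File: 25 GB = 200000.0 Mb.
At 421 Mbps: 200000.0 / 421 = 475.1 s ≈ 7.92 minutes.

7.9 minutes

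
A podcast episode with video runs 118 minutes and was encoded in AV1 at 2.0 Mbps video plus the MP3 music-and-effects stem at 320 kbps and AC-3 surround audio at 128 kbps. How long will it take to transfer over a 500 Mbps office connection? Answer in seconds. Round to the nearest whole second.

118 min = 7080 s
Audio total: 320 + 128 = 448 kbps = 0.448 Mbps.
Total bitrate: 2.448 Mbps.
File: 2.448 Mbps × 7080 s = 17331.8 Mb.
At 500 Mbps: 17331.8 / 500 = 34.7 s ≈ 34.7 seconds.

35 seconds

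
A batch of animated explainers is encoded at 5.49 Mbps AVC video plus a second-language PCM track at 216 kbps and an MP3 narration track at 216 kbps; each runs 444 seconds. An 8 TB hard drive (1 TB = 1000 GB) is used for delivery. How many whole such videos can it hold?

Audio total: 216 + 216 = 432 kbps = 0.432 Mbps.
Total bitrate: 5.922 Mbps.
Per item: 5.922 Mbps × 444 s = 2,629 Mb = 328.7 MB.
Capacity: 8 TB = 64,000,000 Mb; 24340.45 items → 24340 complete.

24340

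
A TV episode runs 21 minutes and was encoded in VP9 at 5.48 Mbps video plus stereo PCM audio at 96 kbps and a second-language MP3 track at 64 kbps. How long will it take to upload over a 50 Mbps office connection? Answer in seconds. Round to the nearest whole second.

142 seconds

21 min = 1260 s
Audio total: 96 + 64 = 160 kbps = 0.160 Mbps.
Total bitrate: 5.640 Mbps.
File: 5.640 Mbps × 1260 s = 7106.4 Mb.
At 50 Mbps: 7106.4 / 50 = 142.1 s ≈ 142 seconds.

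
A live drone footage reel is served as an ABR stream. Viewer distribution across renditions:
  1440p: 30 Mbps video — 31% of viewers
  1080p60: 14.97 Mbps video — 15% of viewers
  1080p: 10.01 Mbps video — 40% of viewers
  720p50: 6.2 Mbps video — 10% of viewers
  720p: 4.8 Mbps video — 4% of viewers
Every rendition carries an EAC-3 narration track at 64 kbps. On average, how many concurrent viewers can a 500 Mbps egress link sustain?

30

Audio: 64 kbps = 0.064 Mbps.
Average per-viewer bitrate: 0.31×30.064 + 0.15×15.034 + 0.40×10.074 + 0.10×6.264 + 0.04×4.864 = 16.425 Mbps.
500 Mbps = 500.0 Mbps; 500.0 / 16.425 = 30.44 → 30.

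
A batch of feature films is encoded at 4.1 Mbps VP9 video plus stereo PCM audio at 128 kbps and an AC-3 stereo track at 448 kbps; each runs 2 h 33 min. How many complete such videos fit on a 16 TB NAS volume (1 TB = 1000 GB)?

2 h 33 min = 153 min = 9180 s
Audio total: 128 + 448 = 576 kbps = 0.576 Mbps.
Total bitrate: 4.676 Mbps.
Per item: 4.676 Mbps × 9180 s = 42,926 Mb = 5,366 MB.
Capacity: 16 TB = 128,000,000 Mb; 2981.90 items → 2981 complete.

2981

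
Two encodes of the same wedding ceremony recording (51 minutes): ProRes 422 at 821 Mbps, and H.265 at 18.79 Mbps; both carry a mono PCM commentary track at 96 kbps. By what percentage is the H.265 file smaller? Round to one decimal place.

97.7%

51 min = 3060 s
Audio: 96 kbps = 0.096 Mbps.
ProRes 422: 821.096 Mbps × 3060 s = 2512553.8 Mb = 314.069 GB.
H.265: 18.886 Mbps × 3060 s = 57791.2 Mb = 7.224 GB.
Reduction: (1 − 7.224/314.069) × 100 = 97.70%.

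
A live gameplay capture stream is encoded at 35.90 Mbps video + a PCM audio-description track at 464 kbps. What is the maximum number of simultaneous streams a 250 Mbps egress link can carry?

6

Audio: 464 kbps = 0.464 Mbps.
Per-viewer media rate: 36.364 Mbps.
250 Mbps = 250.0 Mbps; 250.0 / 36.364 = 6.87 → 6 viewers.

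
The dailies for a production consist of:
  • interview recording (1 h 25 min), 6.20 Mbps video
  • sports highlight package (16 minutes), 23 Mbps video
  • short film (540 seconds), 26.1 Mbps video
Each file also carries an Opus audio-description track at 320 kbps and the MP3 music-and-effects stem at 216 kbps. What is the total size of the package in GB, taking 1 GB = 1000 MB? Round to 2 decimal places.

8.92 GB

Audio total: 320 + 216 = 536 kbps = 0.536 Mbps.
interview recording: 6.736 Mbps × 5100 s = 34353.6 Mb
sports highlight package: 23.536 Mbps × 960 s = 22594.6 Mb
short film: 26.636 Mbps × 540 s = 14383.4 Mb
Total: 71331.6 Mb = 8916.5 MB.
= 8.916 GB.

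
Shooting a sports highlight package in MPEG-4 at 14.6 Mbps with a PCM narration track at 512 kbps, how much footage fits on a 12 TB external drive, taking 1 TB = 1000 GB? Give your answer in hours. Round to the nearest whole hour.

Audio: 512 kbps = 0.512 Mbps.
Total bitrate: 14.6 + 0.512 = 15.112 Mbps.
Capacity: 12 TB = 96,000,000 Mb.
Recording time: 96,000,000 / 15.112 = 6,352,567 s ≈ 1,765 hours.

1765 hours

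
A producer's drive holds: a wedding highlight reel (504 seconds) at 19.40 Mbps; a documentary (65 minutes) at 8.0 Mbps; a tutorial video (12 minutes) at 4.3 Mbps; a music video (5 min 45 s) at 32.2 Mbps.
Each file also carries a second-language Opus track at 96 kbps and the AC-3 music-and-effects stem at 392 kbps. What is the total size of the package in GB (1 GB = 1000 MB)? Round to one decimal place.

Audio total: 96 + 392 = 488 kbps = 0.488 Mbps.
wedding highlight reel: 19.888 Mbps × 504 s = 10023.6 Mb
documentary: 8.488 Mbps × 3900 s = 33103.2 Mb
tutorial video: 4.788 Mbps × 720 s = 3447.4 Mb
music video: 32.688 Mbps × 345 s = 11277.4 Mb
Total: 57851.5 Mb = 7231.4 MB.
= 7.231 GB.

7.2 GB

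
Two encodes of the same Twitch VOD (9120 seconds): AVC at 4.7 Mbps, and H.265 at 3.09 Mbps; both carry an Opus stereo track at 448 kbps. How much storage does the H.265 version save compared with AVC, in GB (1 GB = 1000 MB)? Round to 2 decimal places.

1.84 GB

Audio: 448 kbps = 0.448 Mbps.
AVC: 5.148 Mbps × 9120 s = 46949.8 Mb = 5.869 GB.
H.265: 3.538 Mbps × 9120 s = 32266.6 Mb = 4.033 GB.
Saving: 5.869 − 4.033 = 1.835 GB.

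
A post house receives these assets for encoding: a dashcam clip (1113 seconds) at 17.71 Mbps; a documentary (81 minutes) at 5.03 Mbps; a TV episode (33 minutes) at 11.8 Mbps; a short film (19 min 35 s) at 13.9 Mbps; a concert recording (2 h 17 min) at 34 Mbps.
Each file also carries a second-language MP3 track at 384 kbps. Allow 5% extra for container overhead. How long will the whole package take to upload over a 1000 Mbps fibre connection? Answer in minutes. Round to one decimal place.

6.5 minutes

Audio: 384 kbps = 0.384 Mbps.
dashcam clip: 18.094 Mbps × 1113 s × 1.05 = 21145.6 Mb
documentary: 5.414 Mbps × 4860 s × 1.05 = 27627.6 Mb
TV episode: 12.184 Mbps × 1980 s × 1.05 = 25330.5 Mb
short film: 14.284 Mbps × 1175 s × 1.05 = 17622.9 Mb
concert recording: 34.384 Mbps × 8220 s × 1.05 = 296768.3 Mb
Total: 388494.9 Mb = 48561.9 MB.
At 1000 Mbps: 388494.9 / 1000 = 388 s ≈ 6.47 minutes.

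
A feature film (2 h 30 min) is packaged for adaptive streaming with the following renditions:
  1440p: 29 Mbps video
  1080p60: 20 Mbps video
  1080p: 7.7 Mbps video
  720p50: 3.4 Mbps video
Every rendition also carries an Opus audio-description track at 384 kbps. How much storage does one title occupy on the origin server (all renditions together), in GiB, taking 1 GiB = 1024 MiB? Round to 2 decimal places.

64.58 GiB

2 h 30 min = 150 min = 9000 s
Audio: 384 kbps = 0.384 Mbps.
Sum of rendition bitrates: (29+0.384) + (20+0.384) + (7.7+0.384) + (3.4+0.384) = 61.636 Mbps.
× 9000 s = 554,724 Mb = 69,340 MB = 64.58 GiB.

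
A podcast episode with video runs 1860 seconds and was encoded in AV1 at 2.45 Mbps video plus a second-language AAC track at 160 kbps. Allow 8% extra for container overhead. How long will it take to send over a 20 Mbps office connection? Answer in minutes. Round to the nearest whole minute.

4 minutes

Audio: 160 kbps = 0.160 Mbps.
Total bitrate: 2.610 Mbps.
File: 2.610 Mbps × 1860 s = 4854.6 Mb.
With 8% container overhead: ×1.08. → 5243.0 Mb.
At 20 Mbps: 5243.0 / 20 = 262.1 s ≈ 4.37 minutes.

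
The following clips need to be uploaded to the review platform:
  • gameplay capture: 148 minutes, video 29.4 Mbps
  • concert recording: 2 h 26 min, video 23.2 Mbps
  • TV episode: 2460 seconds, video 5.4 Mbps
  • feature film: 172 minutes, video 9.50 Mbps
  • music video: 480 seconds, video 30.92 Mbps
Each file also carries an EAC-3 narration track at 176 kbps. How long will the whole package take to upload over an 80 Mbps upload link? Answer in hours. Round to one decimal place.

Audio: 176 kbps = 0.176 Mbps.
gameplay capture: 29.576 Mbps × 8880 s = 262634.9 Mb
concert recording: 23.376 Mbps × 8760 s = 204773.8 Mb
TV episode: 5.576 Mbps × 2460 s = 13717.0 Mb
feature film: 9.676 Mbps × 10320 s = 99856.3 Mb
music video: 31.096 Mbps × 480 s = 14926.1 Mb
Total: 595908.0 Mb = 74488.5 MB.
At 80 Mbps: 595908.0 / 80 = 7449 s ≈ 2.07 hours.

2.1 hours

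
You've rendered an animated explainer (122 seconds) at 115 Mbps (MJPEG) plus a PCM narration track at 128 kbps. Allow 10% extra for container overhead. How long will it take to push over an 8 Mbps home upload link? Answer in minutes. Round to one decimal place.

Audio: 128 kbps = 0.128 Mbps.
Total bitrate: 115.128 Mbps.
File: 115.128 Mbps × 122 s = 14045.6 Mb.
With 10% container overhead: ×1.10. → 15450.2 Mb.
At 8 Mbps: 15450.2 / 8 = 1931.3 s ≈ 32.2 minutes.

32.2 minutes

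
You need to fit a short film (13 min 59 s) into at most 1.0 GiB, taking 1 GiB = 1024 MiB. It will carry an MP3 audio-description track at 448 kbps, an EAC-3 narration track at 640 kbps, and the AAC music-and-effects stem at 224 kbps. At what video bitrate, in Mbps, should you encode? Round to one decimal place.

Budget: 1.0 GiB = 8589.9 Mb.
13 min 59 s = 839 s
Total bitrate budget: 8589.9 Mb / 839 s = 10.238 Mbps.
Audio total: 448 + 640 + 224 = 1312 kbps = 1.312 Mbps.
Video: 10.238 − 1.312 = 8.926 Mbps.

8.9 Mbps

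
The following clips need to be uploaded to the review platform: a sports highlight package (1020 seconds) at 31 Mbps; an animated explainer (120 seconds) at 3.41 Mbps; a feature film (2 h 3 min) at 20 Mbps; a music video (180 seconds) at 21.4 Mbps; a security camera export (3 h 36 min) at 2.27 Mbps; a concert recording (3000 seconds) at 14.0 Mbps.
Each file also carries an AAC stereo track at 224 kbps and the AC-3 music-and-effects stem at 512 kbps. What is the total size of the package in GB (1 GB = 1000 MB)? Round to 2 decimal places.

Audio total: 224 + 512 = 736 kbps = 0.736 Mbps.
sports highlight package: 31.736 Mbps × 1020 s = 32370.7 Mb
animated explainer: 4.146 Mbps × 120 s = 497.5 Mb
feature film: 20.736 Mbps × 7380 s = 153031.7 Mb
music video: 22.136 Mbps × 180 s = 3984.5 Mb
security camera export: 3.006 Mbps × 12960 s = 38957.8 Mb
concert recording: 14.736 Mbps × 3000 s = 44208.0 Mb
Total: 273050.2 Mb = 34131.3 MB.
= 34.13 GB.

34.13 GB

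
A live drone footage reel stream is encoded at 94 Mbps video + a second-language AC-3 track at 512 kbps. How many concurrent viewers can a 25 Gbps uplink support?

264

Audio: 512 kbps = 0.512 Mbps.
Per-viewer media rate: 94.512 Mbps.
25 Gbps = 25,000 Mbps; 25,000 / 94.512 = 264.52 → 264 viewers.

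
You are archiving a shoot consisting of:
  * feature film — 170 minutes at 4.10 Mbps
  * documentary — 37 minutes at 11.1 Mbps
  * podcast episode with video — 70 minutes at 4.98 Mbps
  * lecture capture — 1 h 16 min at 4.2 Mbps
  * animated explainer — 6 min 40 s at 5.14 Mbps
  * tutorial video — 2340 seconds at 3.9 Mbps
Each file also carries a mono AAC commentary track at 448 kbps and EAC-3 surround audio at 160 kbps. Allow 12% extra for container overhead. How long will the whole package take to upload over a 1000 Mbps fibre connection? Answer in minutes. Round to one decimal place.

2.5 minutes

Audio total: 448 + 160 = 608 kbps = 0.608 Mbps.
feature film: 4.708 Mbps × 10200 s × 1.12 = 53784.2 Mb
documentary: 11.708 Mbps × 2220 s × 1.12 = 29110.8 Mb
podcast episode with video: 5.588 Mbps × 4200 s × 1.12 = 26286.0 Mb
lecture capture: 4.808 Mbps × 4560 s × 1.12 = 24555.4 Mb
animated explainer: 5.748 Mbps × 400 s × 1.12 = 2575.1 Mb
tutorial video: 4.508 Mbps × 2340 s × 1.12 = 11814.6 Mb
Total: 148126.0 Mb = 18515.8 MB.
At 1000 Mbps: 148126.0 / 1000 = 148 s ≈ 2.47 minutes.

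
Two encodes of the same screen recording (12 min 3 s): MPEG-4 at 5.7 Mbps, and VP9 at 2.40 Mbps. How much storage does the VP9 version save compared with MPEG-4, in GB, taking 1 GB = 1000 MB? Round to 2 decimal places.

0.30 GB

12 min 3 s = 723 s
MPEG-4: 5.700 Mbps × 723 s = 4121.1 Mb = 0.515 GB.
VP9: 2.400 Mbps × 723 s = 1735.2 Mb = 0.217 GB.
Saving: 0.515 − 0.217 = 0.298 GB.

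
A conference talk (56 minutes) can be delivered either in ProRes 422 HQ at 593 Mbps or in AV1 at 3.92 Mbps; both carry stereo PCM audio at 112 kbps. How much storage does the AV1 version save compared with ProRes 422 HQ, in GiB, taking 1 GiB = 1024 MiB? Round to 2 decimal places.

56 min = 3360 s
Audio: 112 kbps = 0.112 Mbps.
ProRes 422 HQ: 593.112 Mbps × 3360 s = 1992856.3 Mb = 231.999 GiB.
AV1: 4.032 Mbps × 3360 s = 13547.5 Mb = 1.577 GiB.
Saving: 231.999 − 1.577 = 230.422 GiB.

230.42 GiB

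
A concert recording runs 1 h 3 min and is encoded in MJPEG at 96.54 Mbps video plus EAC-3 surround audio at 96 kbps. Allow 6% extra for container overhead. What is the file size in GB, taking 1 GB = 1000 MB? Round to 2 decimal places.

48.40 GB

1 h 3 min = 63 min = 3780 s
Audio: 96 kbps = 0.096 Mbps.
Total bitrate: 96.54 + 0.096 = 96.636 Mbps.
Stream data: 96.636 Mbps × 3780 s = 365284.1 Mb.
With 6% container overhead: ×1.06.
387,201 Mb ÷ 8 = 48,400 MB → 48.40 GB.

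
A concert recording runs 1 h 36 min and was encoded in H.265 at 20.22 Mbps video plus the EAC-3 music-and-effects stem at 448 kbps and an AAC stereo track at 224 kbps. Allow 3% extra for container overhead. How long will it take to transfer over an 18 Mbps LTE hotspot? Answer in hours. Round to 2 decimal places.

1.91 hours

1 h 36 min = 96 min = 5760 s
Audio total: 448 + 224 = 672 kbps = 0.672 Mbps.
Total bitrate: 20.892 Mbps.
File: 20.892 Mbps × 5760 s = 120337.9 Mb.
With 3% container overhead: ×1.03. → 123948.1 Mb.
At 18 Mbps: 123948.1 / 18 = 6886.0 s ≈ 1.91 hours.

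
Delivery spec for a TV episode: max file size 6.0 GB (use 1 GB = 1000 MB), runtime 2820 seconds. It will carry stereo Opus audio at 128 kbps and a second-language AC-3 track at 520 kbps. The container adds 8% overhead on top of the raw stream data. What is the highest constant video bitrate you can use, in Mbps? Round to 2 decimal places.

15.11 Mbps

Budget: 6.0 GB = 48000.0 Mb.
Stream payload after overhead: 48000.0 / 1.08 = 44444.4 Mb.
Total bitrate budget: 44444.4 Mb / 2820 s = 15.760 Mbps.
Audio total: 128 + 520 = 648 kbps = 0.648 Mbps.
Video: 15.760 − 0.648 = 15.112 Mbps.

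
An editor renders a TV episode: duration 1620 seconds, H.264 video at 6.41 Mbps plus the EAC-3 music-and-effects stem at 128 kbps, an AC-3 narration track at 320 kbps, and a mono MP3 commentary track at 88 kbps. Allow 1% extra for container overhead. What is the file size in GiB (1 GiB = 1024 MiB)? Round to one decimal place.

1.3 GiB

Audio total: 128 + 320 + 88 = 536 kbps = 0.536 Mbps.
Total bitrate: 6.41 + 0.536 = 6.946 Mbps.
Stream data: 6.946 Mbps × 1620 s = 11252.5 Mb.
With 1% container overhead: ×1.01.
11,365 Mb = 1,420,630,650 bytes ÷ 1,073,741,824 = 1.323 GiB.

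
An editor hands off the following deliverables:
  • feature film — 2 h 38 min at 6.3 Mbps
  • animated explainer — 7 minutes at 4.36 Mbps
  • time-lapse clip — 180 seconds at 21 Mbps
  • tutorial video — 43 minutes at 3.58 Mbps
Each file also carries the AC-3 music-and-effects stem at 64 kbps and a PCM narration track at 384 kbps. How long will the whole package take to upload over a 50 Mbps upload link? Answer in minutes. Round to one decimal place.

Audio total: 64 + 384 = 448 kbps = 0.448 Mbps.
feature film: 6.748 Mbps × 9480 s = 63971.0 Mb
animated explainer: 4.808 Mbps × 420 s = 2019.4 Mb
time-lapse clip: 21.448 Mbps × 180 s = 3860.6 Mb
tutorial video: 4.028 Mbps × 2580 s = 10392.2 Mb
Total: 80243.3 Mb = 10030.4 MB.
At 50 Mbps: 80243.3 / 50 = 1605 s ≈ 26.7 minutes.

26.7 minutes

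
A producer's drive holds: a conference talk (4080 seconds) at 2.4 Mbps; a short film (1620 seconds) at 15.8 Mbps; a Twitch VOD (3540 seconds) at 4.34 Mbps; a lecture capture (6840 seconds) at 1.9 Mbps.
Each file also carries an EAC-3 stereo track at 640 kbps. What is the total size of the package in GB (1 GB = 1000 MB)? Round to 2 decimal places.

9.25 GB

Audio: 640 kbps = 0.640 Mbps.
conference talk: 3.040 Mbps × 4080 s = 12403.2 Mb
short film: 16.440 Mbps × 1620 s = 26632.8 Mb
Twitch VOD: 4.980 Mbps × 3540 s = 17629.2 Mb
lecture capture: 2.540 Mbps × 6840 s = 17373.6 Mb
Total: 74038.8 Mb = 9254.9 MB.
= 9.255 GB.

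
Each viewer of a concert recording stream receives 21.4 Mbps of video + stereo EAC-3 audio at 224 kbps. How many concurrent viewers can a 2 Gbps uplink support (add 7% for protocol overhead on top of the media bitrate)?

86

Audio: 224 kbps = 0.224 Mbps.
Per-viewer media rate: 21.624 Mbps.
On the wire with 7% overhead: 23.138 Mbps.
2 Gbps = 2,000 Mbps; 2,000 / 23.138 = 86.44 → 86 viewers.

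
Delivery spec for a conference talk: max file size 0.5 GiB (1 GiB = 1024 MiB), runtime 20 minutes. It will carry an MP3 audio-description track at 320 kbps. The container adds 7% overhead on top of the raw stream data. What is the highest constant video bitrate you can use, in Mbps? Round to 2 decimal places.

Budget: 0.5 GiB = 4295.0 Mb.
Stream payload after overhead: 4295.0 / 1.07 = 4014.0 Mb.
20 min = 1200 s
Total bitrate budget: 4014.0 Mb / 1200 s = 3.345 Mbps.
Audio: 320 kbps = 0.320 Mbps.
Video: 3.345 − 0.320 = 3.025 Mbps.

3.02 Mbps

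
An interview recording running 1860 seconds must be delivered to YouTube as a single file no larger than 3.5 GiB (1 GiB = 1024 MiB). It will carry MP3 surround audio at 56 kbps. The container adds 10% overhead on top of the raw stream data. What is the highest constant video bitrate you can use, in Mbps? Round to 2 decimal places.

Budget: 3.5 GiB = 30064.8 Mb.
Stream payload after overhead: 30064.8 / 1.10 = 27331.6 Mb.
Total bitrate budget: 27331.6 Mb / 1860 s = 14.694 Mbps.
Audio: 56 kbps = 0.056 Mbps.
Video: 14.694 − 0.056 = 14.638 Mbps.

14.64 Mbps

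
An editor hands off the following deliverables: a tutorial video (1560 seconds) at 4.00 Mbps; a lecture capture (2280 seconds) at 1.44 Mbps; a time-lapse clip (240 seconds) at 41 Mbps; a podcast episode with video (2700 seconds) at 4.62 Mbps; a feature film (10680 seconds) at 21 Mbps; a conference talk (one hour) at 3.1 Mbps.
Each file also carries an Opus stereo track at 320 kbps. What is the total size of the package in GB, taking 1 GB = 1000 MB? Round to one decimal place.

Audio: 320 kbps = 0.320 Mbps.
tutorial video: 4.320 Mbps × 1560 s = 6739.2 Mb
lecture capture: 1.760 Mbps × 2280 s = 4012.8 Mb
time-lapse clip: 41.320 Mbps × 240 s = 9916.8 Mb
podcast episode with video: 4.940 Mbps × 2700 s = 13338.0 Mb
feature film: 21.320 Mbps × 10680 s = 227697.6 Mb
conference talk: 3.420 Mbps × 3600 s = 12312.0 Mb
Total: 274016.4 Mb = 34252.1 MB.
= 34.25 GB.

34.3 GB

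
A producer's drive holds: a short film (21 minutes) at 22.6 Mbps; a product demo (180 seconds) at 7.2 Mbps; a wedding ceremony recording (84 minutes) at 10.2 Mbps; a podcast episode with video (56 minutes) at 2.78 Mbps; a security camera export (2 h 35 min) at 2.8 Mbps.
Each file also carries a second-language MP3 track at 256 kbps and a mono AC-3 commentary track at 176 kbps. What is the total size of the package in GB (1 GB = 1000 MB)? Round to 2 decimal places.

15.60 GB

Audio total: 256 + 176 = 432 kbps = 0.432 Mbps.
short film: 23.032 Mbps × 1260 s = 29020.3 Mb
product demo: 7.632 Mbps × 180 s = 1373.8 Mb
wedding ceremony recording: 10.632 Mbps × 5040 s = 53585.3 Mb
podcast episode with video: 3.212 Mbps × 3360 s = 10792.3 Mb
security camera export: 3.232 Mbps × 9300 s = 30057.6 Mb
Total: 124829.3 Mb = 15603.7 MB.
= 15.60 GB.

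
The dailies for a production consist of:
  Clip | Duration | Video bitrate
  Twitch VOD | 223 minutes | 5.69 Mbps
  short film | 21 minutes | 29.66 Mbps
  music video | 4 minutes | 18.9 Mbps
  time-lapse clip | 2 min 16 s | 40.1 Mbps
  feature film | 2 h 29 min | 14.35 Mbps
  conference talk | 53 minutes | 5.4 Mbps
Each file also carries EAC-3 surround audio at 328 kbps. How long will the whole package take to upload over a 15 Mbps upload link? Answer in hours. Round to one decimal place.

Audio: 328 kbps = 0.328 Mbps.
Twitch VOD: 6.018 Mbps × 13380 s = 80520.8 Mb
short film: 29.988 Mbps × 1260 s = 37784.9 Mb
music video: 19.228 Mbps × 240 s = 4614.7 Mb
time-lapse clip: 40.428 Mbps × 136 s = 5498.2 Mb
feature film: 14.678 Mbps × 8940 s = 131221.3 Mb
conference talk: 5.728 Mbps × 3180 s = 18215.0 Mb
Total: 277855.0 Mb = 34731.9 MB.
At 15 Mbps: 277855.0 / 15 = 18524 s ≈ 5.15 hours.

5.1 hours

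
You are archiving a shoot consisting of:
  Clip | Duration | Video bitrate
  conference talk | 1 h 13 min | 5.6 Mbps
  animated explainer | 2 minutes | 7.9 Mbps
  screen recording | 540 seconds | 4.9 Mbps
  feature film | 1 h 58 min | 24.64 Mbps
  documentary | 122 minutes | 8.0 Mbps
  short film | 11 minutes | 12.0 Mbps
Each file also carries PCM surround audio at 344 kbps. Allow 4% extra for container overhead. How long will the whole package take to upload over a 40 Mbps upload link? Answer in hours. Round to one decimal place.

2.0 hours

Audio: 344 kbps = 0.344 Mbps.
conference talk: 5.944 Mbps × 4380 s × 1.04 = 27076.1 Mb
animated explainer: 8.244 Mbps × 120 s × 1.04 = 1028.9 Mb
screen recording: 5.244 Mbps × 540 s × 1.04 = 2945.0 Mb
feature film: 24.984 Mbps × 7080 s × 1.04 = 183962.2 Mb
documentary: 8.344 Mbps × 7320 s × 1.04 = 63521.2 Mb
short film: 12.344 Mbps × 660 s × 1.04 = 8472.9 Mb
Total: 287006.3 Mb = 35875.8 MB.
At 40 Mbps: 287006.3 / 40 = 7175 s ≈ 1.99 hours.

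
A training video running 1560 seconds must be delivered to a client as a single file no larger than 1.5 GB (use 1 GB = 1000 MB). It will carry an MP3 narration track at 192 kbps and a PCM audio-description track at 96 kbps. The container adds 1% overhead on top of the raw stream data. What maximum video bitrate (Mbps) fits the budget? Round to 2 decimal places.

7.33 Mbps

Budget: 1.5 GB = 12000.0 Mb.
Stream payload after overhead: 12000.0 / 1.01 = 11881.2 Mb.
Total bitrate budget: 11881.2 Mb / 1560 s = 7.616 Mbps.
Audio total: 192 + 96 = 288 kbps = 0.288 Mbps.
Video: 7.616 − 0.288 = 7.328 Mbps.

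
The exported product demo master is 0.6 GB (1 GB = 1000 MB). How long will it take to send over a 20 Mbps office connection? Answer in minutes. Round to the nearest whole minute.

File: 0.6 GB = 4800.0 Mb.
At 20 Mbps: 4800.0 / 20 = 240.0 s ≈ 4 minutes.

4 minutes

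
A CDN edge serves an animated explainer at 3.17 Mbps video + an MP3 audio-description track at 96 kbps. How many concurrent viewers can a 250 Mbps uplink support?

76

Audio: 96 kbps = 0.096 Mbps.
Per-viewer media rate: 3.266 Mbps.
250 Mbps = 250.0 Mbps; 250.0 / 3.266 = 76.55 → 76 viewers.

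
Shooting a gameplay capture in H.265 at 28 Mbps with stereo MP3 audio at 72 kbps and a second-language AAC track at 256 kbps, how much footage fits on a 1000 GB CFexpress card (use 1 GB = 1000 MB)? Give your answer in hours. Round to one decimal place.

Audio total: 72 + 256 = 328 kbps = 0.328 Mbps.
Total bitrate: 28 + 0.328 = 28.328 Mbps.
Capacity: 1000 GB = 8,000,000 Mb.
Recording time: 8,000,000 / 28.328 = 282,406 s ≈ 78.4 hours.

78.4 hours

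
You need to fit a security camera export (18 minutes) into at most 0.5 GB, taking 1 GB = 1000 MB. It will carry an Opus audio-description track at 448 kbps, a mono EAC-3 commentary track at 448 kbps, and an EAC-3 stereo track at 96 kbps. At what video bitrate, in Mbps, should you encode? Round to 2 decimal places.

2.71 Mbps

Budget: 0.5 GB = 4000.0 Mb.
18 min = 1080 s
Total bitrate budget: 4000.0 Mb / 1080 s = 3.704 Mbps.
Audio total: 448 + 448 + 96 = 992 kbps = 0.992 Mbps.
Video: 3.704 − 0.992 = 2.712 Mbps.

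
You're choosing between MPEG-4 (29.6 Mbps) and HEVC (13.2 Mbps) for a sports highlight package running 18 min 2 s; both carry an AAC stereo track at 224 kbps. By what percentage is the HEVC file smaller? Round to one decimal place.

18 min 2 s = 1082 s
Audio: 224 kbps = 0.224 Mbps.
MPEG-4: 29.824 Mbps × 1082 s = 32269.6 Mb = 3.757 GiB.
HEVC: 13.424 Mbps × 1082 s = 14524.8 Mb = 1.691 GiB.
Reduction: (1 − 1.691/3.757) × 100 = 54.99%.

55.0%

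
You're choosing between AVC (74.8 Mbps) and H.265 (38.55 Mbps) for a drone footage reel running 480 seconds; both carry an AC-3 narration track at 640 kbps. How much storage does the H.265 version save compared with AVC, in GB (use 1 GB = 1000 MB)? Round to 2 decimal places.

2.18 GB

Audio: 640 kbps = 0.640 Mbps.
AVC: 75.440 Mbps × 480 s = 36211.2 Mb = 4.526 GB.
H.265: 39.190 Mbps × 480 s = 18811.2 Mb = 2.351 GB.
Saving: 4.526 − 2.351 = 2.175 GB.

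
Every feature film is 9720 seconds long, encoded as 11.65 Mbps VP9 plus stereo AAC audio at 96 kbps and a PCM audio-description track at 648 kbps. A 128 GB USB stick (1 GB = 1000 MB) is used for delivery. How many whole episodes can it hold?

Audio total: 96 + 648 = 744 kbps = 0.744 Mbps.
Total bitrate: 12.394 Mbps.
Per item: 12.394 Mbps × 9720 s = 120,470 Mb = 15,059 MB.
Capacity: 128 GB = 1,024,000 Mb; 8.50 items → 8 complete.

8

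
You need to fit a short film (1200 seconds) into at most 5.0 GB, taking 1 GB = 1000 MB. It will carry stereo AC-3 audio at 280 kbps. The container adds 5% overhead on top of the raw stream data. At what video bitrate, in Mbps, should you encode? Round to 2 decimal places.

31.47 Mbps

Budget: 5.0 GB = 40000.0 Mb.
Stream payload after overhead: 40000.0 / 1.05 = 38095.2 Mb.
Total bitrate budget: 38095.2 Mb / 1200 s = 31.746 Mbps.
Audio: 280 kbps = 0.280 Mbps.
Video: 31.746 − 0.280 = 31.466 Mbps.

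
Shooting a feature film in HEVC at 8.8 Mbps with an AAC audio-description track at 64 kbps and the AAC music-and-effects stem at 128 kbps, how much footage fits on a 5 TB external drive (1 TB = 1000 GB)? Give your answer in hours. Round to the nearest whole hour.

1236 hours

Audio total: 64 + 128 = 192 kbps = 0.192 Mbps.
Total bitrate: 8.8 + 0.192 = 8.992 Mbps.
Capacity: 5 TB = 40,000,000 Mb.
Recording time: 40,000,000 / 8.992 = 4,448,399 s ≈ 1,236 hours.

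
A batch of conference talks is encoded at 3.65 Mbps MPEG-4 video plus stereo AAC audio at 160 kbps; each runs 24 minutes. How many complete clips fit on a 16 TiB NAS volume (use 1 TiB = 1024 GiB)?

25652

24 min = 1440 s
Audio: 160 kbps = 0.160 Mbps.
Total bitrate: 3.810 Mbps.
Per item: 3.810 Mbps × 1440 s = 5,486 Mb = 685.8 MB.
Capacity: 16 TiB = 140,737,488 Mb; 25652.06 items → 25652 complete.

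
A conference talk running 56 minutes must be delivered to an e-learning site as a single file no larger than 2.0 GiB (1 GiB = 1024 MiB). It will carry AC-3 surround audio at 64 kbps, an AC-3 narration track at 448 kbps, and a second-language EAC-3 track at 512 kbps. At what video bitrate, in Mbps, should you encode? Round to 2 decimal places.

4.09 Mbps

Budget: 2.0 GiB = 17179.9 Mb.
56 min = 3360 s
Total bitrate budget: 17179.9 Mb / 3360 s = 5.113 Mbps.
Audio total: 64 + 448 + 512 = 1024 kbps = 1.024 Mbps.
Video: 5.113 − 1.024 = 4.089 Mbps.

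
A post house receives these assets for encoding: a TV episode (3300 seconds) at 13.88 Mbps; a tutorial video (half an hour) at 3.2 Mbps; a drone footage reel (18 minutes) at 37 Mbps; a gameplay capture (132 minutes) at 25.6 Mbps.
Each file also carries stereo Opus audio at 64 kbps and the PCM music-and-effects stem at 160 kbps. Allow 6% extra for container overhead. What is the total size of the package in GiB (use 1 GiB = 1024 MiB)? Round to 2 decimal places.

36.70 GiB

Audio total: 64 + 160 = 224 kbps = 0.224 Mbps.
TV episode: 14.104 Mbps × 3300 s × 1.06 = 49335.8 Mb
tutorial video: 3.424 Mbps × 1800 s × 1.06 = 6533.0 Mb
drone footage reel: 37.224 Mbps × 1080 s × 1.06 = 42614.0 Mb
gameplay capture: 25.824 Mbps × 7920 s × 1.06 = 216797.6 Mb
Total: 315280.5 Mb = 39410.1 MB.
= 36.70 GiB.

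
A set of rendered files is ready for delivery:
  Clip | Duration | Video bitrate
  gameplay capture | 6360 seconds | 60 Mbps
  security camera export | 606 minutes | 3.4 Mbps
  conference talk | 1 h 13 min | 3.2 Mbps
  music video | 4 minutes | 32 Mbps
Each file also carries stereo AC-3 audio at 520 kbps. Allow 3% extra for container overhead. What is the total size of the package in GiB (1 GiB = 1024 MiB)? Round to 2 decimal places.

66.13 GiB

Audio: 520 kbps = 0.520 Mbps.
gameplay capture: 60.520 Mbps × 6360 s × 1.03 = 396454.4 Mb
security camera export: 3.920 Mbps × 36360 s × 1.03 = 146807.1 Mb
conference talk: 3.720 Mbps × 4380 s × 1.03 = 16782.4 Mb
music video: 32.520 Mbps × 240 s × 1.03 = 8038.9 Mb
Total: 568082.9 Mb = 71010.4 MB.
= 66.13 GiB.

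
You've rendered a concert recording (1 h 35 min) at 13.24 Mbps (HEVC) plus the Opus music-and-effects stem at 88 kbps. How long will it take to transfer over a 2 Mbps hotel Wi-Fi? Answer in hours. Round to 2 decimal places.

1 h 35 min = 95 min = 5700 s
Audio: 88 kbps = 0.088 Mbps.
Total bitrate: 13.328 Mbps.
File: 13.328 Mbps × 5700 s = 75969.6 Mb.
At 2 Mbps: 75969.6 / 2 = 37984.8 s ≈ 10.6 hours.

10.55 hours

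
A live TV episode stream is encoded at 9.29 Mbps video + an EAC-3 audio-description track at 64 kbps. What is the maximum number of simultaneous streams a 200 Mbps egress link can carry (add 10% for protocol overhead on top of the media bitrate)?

19

Audio: 64 kbps = 0.064 Mbps.
Per-viewer media rate: 9.354 Mbps.
On the wire with 10% overhead: 10.289 Mbps.
200 Mbps = 200.0 Mbps; 200.0 / 10.289 = 19.44 → 19 viewers.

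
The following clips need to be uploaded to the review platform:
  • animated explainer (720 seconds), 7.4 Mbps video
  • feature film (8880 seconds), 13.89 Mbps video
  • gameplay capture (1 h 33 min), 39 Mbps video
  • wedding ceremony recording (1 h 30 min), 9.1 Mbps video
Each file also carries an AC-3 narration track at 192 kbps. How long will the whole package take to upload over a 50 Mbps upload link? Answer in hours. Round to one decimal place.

Audio: 192 kbps = 0.192 Mbps.
animated explainer: 7.592 Mbps × 720 s = 5466.2 Mb
feature film: 14.082 Mbps × 8880 s = 125048.2 Mb
gameplay capture: 39.192 Mbps × 5580 s = 218691.4 Mb
wedding ceremony recording: 9.292 Mbps × 5400 s = 50176.8 Mb
Total: 399382.6 Mb = 49922.8 MB.
At 50 Mbps: 399382.6 / 50 = 7988 s ≈ 2.22 hours.

2.2 hours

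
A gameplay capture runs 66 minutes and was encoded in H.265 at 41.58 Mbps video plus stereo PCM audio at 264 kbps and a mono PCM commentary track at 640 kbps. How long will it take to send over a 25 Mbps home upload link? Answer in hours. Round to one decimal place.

66 min = 3960 s
Audio total: 264 + 640 = 904 kbps = 0.904 Mbps.
Total bitrate: 42.484 Mbps.
File: 42.484 Mbps × 3960 s = 168236.6 Mb.
At 25 Mbps: 168236.6 / 25 = 6729.5 s ≈ 1.87 hours.

1.9 hours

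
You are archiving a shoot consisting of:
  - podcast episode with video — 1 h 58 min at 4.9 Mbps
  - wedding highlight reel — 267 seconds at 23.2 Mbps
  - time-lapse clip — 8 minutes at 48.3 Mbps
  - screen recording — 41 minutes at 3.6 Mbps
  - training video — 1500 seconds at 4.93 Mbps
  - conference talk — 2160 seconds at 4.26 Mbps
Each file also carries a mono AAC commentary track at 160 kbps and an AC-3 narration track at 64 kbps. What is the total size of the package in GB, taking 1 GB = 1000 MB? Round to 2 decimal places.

Audio total: 160 + 64 = 224 kbps = 0.224 Mbps.
podcast episode with video: 5.124 Mbps × 7080 s = 36277.9 Mb
wedding highlight reel: 23.424 Mbps × 267 s = 6254.2 Mb
time-lapse clip: 48.524 Mbps × 480 s = 23291.5 Mb
screen recording: 3.824 Mbps × 2460 s = 9407.0 Mb
training video: 5.154 Mbps × 1500 s = 7731.0 Mb
conference talk: 4.484 Mbps × 2160 s = 9685.4 Mb
Total: 92647.1 Mb = 11580.9 MB.
= 11.58 GB.

11.58 GB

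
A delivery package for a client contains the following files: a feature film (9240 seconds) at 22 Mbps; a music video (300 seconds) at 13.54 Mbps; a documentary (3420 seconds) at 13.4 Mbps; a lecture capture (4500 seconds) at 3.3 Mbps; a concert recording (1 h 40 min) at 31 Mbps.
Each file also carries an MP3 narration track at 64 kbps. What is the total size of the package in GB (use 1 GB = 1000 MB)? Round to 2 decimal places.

Audio: 64 kbps = 0.064 Mbps.
feature film: 22.064 Mbps × 9240 s = 203871.4 Mb
music video: 13.604 Mbps × 300 s = 4081.2 Mb
documentary: 13.464 Mbps × 3420 s = 46046.9 Mb
lecture capture: 3.364 Mbps × 4500 s = 15138.0 Mb
concert recording: 31.064 Mbps × 6000 s = 186384.0 Mb
Total: 455521.4 Mb = 56940.2 MB.
= 56.94 GB.

56.94 GB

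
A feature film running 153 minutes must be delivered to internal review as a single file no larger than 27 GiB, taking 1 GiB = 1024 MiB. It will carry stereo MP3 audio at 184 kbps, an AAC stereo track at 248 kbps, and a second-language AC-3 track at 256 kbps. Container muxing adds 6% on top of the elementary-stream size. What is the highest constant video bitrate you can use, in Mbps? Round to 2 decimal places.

23.15 Mbps

Budget: 27 GiB = 231928.2 Mb.
Stream payload after overhead: 231928.2 / 1.06 = 218800.2 Mb.
153 min = 9180 s
Total bitrate budget: 218800.2 Mb / 9180 s = 23.834 Mbps.
Audio total: 184 + 248 + 256 = 688 kbps = 0.688 Mbps.
Video: 23.834 − 0.688 = 23.146 Mbps.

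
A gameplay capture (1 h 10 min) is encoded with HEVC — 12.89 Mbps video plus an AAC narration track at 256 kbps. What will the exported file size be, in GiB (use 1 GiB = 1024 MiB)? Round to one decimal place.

6.4 GiB

1 h 10 min = 70 min = 4200 s
Audio: 256 kbps = 0.256 Mbps.
Total bitrate: 12.89 + 0.256 = 13.146 Mbps.
Stream data: 13.146 Mbps × 4200 s = 55213.2 Mb.
55,213 Mb = 6,901,650,000 bytes ÷ 1,073,741,824 = 6.428 GiB.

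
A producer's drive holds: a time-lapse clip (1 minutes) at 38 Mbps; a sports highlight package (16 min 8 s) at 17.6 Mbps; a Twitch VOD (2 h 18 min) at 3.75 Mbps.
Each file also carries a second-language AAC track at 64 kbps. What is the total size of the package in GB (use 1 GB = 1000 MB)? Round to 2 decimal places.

6.37 GB

Audio: 64 kbps = 0.064 Mbps.
time-lapse clip: 38.064 Mbps × 60 s = 2283.8 Mb
sports highlight package: 17.664 Mbps × 968 s = 17098.8 Mb
Twitch VOD: 3.814 Mbps × 8280 s = 31579.9 Mb
Total: 50962.5 Mb = 6370.3 MB.
= 6.370 GB.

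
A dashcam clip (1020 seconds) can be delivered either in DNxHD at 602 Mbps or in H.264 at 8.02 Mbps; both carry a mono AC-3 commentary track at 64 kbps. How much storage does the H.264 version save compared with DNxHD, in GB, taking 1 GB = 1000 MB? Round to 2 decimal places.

75.73 GB

Audio: 64 kbps = 0.064 Mbps.
DNxHD: 602.064 Mbps × 1020 s = 614105.3 Mb = 76.763 GB.
H.264: 8.084 Mbps × 1020 s = 8245.7 Mb = 1.031 GB.
Saving: 76.763 − 1.031 = 75.732 GB.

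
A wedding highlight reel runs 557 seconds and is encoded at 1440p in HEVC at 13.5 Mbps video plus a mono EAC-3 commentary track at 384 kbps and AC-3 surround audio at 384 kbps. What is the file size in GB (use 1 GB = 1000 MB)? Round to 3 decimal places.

Audio total: 384 + 384 = 768 kbps = 0.768 Mbps.
Total bitrate: 13.5 + 0.768 = 14.268 Mbps.
Stream data: 14.268 Mbps × 557 s = 7947.3 Mb.
7,947 Mb ÷ 8 = 993.4 MB → 0.9934 GB.

0.993 GB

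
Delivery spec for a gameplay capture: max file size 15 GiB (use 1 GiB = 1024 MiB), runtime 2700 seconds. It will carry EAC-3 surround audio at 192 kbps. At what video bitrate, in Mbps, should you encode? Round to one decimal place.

Budget: 15 GiB = 128849.0 Mb.
Total bitrate budget: 128849.0 Mb / 2700 s = 47.722 Mbps.
Audio: 192 kbps = 0.192 Mbps.
Video: 47.722 − 0.192 = 47.530 Mbps.

47.5 Mbps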